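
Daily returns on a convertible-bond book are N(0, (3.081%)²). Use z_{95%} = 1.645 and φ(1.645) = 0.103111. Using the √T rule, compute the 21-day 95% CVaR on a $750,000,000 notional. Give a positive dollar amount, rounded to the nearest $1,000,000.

σ_{21d} = 3.081% × √21 = 14.119%.
ES multiplier = φ(z)/(1−α) = 0.103111/0.05 = 2.062.
ES = 14.119% × 2.062 = 29.113%; on $750,000,000: $218,347,500.

$218,000,000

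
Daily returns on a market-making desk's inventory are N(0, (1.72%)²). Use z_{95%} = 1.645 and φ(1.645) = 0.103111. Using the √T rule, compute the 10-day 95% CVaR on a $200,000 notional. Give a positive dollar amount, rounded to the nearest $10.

$22,430

σ_{10d} = 1.72% × √10 = 5.439%.
ES multiplier = φ(z)/(1−α) = 0.103111/0.05 = 2.062.
ES = 5.439% × 2.062 = 11.215%; on $200,000: $22,430.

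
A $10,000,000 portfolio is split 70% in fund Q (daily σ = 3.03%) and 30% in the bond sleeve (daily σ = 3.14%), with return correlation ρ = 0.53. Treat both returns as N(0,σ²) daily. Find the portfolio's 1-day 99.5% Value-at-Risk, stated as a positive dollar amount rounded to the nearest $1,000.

$706,000

σ_p² = 0.7²·3.03² + 0.3²·3.14² + 2·0.53·0.7·0.3·3.03·3.14 = 7.5039 (%²).
σ_p = √7.5039 = 2.739%.
At 99.5%, z = 2.576.
VaR = 2.576 × 2.739% = 7.056%; on $10,000,000 that is $705,600.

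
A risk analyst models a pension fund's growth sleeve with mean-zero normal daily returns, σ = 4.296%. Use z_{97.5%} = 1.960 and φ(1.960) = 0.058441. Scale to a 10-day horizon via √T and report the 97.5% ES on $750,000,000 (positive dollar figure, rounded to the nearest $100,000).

σ_{10d} = 4.296% × √10 = 13.585%.
ES multiplier = φ(z)/(1−α) = 0.058441/0.025 = 2.338.
ES = 13.585% × 2.338 = 31.762%; on $750,000,000: $238,215,000.

$238,200,000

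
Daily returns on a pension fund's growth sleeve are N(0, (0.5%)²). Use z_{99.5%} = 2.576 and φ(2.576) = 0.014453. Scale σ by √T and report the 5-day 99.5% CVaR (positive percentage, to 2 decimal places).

3.23%

σ_{5d} = 0.5% × √5 = 1.118%.
ES multiplier = φ(z)/(1−α) = 0.014453/0.005 = 2.891.
ES = 1.118% × 2.891 = 3.232%.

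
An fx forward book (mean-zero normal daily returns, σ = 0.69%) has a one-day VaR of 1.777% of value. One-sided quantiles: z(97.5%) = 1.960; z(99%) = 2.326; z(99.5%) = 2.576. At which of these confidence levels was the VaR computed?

99.5%

Implied z = VaR/σ = 1.777 / 0.69 = 2.575.
This matches z(99.5%) = 2.576.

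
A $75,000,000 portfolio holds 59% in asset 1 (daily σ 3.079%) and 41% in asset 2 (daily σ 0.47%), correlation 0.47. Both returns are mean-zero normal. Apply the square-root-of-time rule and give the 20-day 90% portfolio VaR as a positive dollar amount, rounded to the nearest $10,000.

σ_p = √(0.59²·3.079² + 0.41²·0.47² + 2·0.47·0.59·0.41·3.079·0.47) = 1.915%.
σ_{20d} = 1.915% × √20 = 8.564%.
z(90%) = 1.282.
VaR = 1.282 × 8.564% = 10.979%; on $75,000,000 that is $8,234,250.

$8,230,000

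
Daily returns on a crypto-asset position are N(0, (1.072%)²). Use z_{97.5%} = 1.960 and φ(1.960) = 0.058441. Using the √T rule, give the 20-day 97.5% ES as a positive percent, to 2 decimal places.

11.21%

σ_{20d} = 1.072% × √20 = 4.794%.
ES multiplier = φ(z)/(1−α) = 0.058441/0.025 = 2.338.
ES = 4.794% × 2.338 = 11.208%.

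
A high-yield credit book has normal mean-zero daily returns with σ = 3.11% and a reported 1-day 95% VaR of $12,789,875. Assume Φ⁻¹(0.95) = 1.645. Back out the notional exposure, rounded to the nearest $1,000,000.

$250,000,000

VaR as a fraction of value: z·σ = 1.645 × 3.11% = 5.11595%.
Position = $12,789,875 / 0.0511595 = $250,000,000.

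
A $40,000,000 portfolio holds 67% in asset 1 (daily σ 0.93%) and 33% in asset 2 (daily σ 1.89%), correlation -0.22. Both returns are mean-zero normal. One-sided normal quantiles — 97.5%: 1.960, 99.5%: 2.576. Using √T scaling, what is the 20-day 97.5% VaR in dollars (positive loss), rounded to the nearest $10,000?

$2,730,000

σ_p = √(0.67²·0.93² + 0.33²·1.89² + 2·-0.22·0.67·0.33·0.93·1.89) = 0.779%.
σ_{20d} = 0.779% × √20 = 3.484%.
VaR = 1.960 × 3.484% = 6.829%; on $40,000,000 that is $2,731,600.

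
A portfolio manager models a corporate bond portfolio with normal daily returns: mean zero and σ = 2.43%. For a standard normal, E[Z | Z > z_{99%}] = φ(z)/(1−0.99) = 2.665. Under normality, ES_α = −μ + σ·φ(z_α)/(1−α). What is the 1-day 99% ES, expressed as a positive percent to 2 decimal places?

ES = 2.43% × 2.665 = 6.476%.

6.48%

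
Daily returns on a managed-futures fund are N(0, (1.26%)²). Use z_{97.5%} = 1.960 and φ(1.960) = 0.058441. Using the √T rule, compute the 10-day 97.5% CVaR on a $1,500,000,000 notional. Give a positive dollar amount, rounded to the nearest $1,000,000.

σ_{10d} = 1.26% × √10 = 3.984%.
ES multiplier = φ(z)/(1−α) = 0.058441/0.025 = 2.338.
ES = 3.984% × 2.338 = 9.315%; on $1,500,000,000: $139,725,000.

$140,000,000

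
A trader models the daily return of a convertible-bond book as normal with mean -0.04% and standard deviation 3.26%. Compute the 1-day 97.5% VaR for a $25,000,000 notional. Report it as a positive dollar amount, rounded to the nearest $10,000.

At 97.5% one-sided, z = 1.960.
VaR = −μ + z·σ = −(-0.04%) + 1.960 × 3.26% = 6.430%.
On $25,000,000: 0.06430 × $25,000,000 = $1,607,500.

$1,610,000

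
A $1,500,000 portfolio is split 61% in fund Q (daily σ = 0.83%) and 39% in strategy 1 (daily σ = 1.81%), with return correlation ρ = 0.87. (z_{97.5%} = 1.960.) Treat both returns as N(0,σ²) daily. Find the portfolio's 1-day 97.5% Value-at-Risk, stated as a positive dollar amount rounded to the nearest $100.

$34,500

σ_p² = 0.61²·0.83² + 0.39²·1.81² + 2·0.87·0.61·0.39·0.83·1.81 = 1.3765 (%²).
σ_p = √1.3765 = 1.173%.
VaR = 1.960 × 1.173% = 2.299%; on $1,500,000 that is $34,485.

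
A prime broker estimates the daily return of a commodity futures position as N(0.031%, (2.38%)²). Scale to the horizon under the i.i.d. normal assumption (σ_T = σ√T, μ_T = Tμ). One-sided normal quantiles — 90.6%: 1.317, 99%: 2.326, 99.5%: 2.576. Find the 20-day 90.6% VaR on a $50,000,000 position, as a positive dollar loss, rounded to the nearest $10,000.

$6,700,000

σ_{20d} = 2.38% × √20 = 10.644%; μ_{20d} = 20 × 0.031% = 0.620%.
VaR = −(0.620%) + 1.317 × 10.644% = 13.398%.
On $50,000,000: 0.13398 × $50,000,000 = $6,699,000.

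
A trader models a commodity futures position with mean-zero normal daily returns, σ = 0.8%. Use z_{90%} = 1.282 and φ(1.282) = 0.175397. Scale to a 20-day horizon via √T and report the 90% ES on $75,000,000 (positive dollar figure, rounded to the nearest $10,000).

σ_{20d} = 0.8% × √20 = 3.578%.
ES multiplier = φ(z)/(1−α) = 0.175397/0.1 = 1.754.
ES = 3.578% × 1.754 = 6.276%; on $75,000,000: $4,707,000.

$4,710,000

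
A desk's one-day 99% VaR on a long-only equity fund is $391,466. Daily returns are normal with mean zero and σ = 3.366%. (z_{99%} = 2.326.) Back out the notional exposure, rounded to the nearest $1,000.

VaR as a fraction of value: z·σ = 2.326 × 3.366% = 7.82932%.
Position = $391,466 / 0.0782932 = $5,000,003.

$5,000,000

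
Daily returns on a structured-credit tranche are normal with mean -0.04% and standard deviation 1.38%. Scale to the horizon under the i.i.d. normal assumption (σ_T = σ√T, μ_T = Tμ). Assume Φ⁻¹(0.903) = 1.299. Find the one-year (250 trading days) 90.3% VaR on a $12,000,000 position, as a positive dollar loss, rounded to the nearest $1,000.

σ_{250d} = 1.38% × √250 = 21.820%; μ_{250d} = 250 × -0.04% = -10.000%.
VaR = −(-10.000%) + 1.299 × 21.820% = 38.344%.
On $12,000,000: 0.38344 × $12,000,000 = $4,601,280.

$4,601,000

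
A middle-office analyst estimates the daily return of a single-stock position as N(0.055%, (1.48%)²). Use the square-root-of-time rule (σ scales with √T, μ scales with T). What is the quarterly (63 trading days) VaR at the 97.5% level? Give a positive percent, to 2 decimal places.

At 97.5%, z = 1.960.
σ_{63d} = 1.48% × √63 = 11.747%; μ_{63d} = 63 × 0.055% = 3.465%.
VaR = −(3.465%) + 1.960 × 11.747% = 19.559%.

19.56%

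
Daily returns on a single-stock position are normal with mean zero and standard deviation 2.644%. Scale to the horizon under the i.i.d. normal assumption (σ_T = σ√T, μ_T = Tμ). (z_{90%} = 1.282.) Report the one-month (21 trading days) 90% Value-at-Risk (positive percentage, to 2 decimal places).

σ_{21d} = 2.644% × √21 = 12.116%.
VaR = 1.282 × 12.116% = 15.533%.

15.53%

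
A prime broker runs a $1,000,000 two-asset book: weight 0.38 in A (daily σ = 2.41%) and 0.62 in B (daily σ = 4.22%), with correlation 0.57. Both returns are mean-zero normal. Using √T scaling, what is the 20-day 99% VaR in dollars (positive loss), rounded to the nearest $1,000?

σ_p = √(0.38²·2.41² + 0.62²·4.22² + 2·0.57·0.38·0.62·2.41·4.22) = 3.227%.
σ_{20d} = 3.227% × √20 = 14.432%.
z(99%) = 2.326.
VaR = 2.326 × 14.432% = 33.569%; on $1,000,000 that is $335,690.

$336,000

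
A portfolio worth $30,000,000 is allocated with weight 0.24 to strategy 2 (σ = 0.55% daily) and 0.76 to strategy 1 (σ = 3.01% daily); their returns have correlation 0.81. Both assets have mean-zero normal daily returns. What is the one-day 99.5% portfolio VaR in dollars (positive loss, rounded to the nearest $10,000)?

$1,850,000

σ_p² = 0.24²·0.55² + 0.76²·3.01² + 2·0.81·0.24·0.76·0.55·3.01 = 5.7397 (%²).
σ_p = √5.7397 = 2.396%.
At 99.5%, z = 2.576.
VaR = 2.576 × 2.396% = 6.172%; on $30,000,000 that is $1,851,600.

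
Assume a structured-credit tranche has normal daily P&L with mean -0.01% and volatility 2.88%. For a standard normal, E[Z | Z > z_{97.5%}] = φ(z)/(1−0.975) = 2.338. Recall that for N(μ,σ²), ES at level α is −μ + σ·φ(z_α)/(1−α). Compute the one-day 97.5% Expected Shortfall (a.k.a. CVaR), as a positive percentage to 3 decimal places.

6.743%

ES = −(-0.01%) + 2.88% × 2.338 = 6.743%.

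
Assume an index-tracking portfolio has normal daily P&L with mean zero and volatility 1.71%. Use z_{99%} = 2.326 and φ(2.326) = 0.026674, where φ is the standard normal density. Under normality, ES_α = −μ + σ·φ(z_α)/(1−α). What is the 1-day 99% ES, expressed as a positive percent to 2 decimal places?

Tail multiplier: φ(z)/(1−α) = 0.026674 / 0.01 = 2.667.
ES = 1.71% × 2.667 = 4.561%.

4.56%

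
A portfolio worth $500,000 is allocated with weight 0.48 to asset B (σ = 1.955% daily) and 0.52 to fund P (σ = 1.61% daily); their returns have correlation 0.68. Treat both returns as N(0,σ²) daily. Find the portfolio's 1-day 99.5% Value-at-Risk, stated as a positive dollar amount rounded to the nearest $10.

σ_p² = 0.48²·1.955² + 0.52²·1.61² + 2·0.68·0.48·0.52·1.955·1.61 = 2.6500 (%²).
σ_p = √2.6500 = 1.628%.
At 99.5%, z = 2.576.
VaR = 2.576 × 1.628% = 4.194%; on $500,000 that is $20,970.

$20,970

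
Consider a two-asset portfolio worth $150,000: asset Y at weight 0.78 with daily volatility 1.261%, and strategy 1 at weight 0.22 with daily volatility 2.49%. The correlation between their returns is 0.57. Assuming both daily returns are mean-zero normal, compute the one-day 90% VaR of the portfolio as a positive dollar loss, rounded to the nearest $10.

$2,640

σ_p² = 0.78²·1.261² + 0.22²·2.49² + 2·0.57·0.78·0.22·1.261·2.49 = 1.8818 (%²).
σ_p = √1.8818 = 1.372%.
At 90%, z = 1.282.
VaR = 1.282 × 1.372% = 1.759%; on $150,000 that is $2,638.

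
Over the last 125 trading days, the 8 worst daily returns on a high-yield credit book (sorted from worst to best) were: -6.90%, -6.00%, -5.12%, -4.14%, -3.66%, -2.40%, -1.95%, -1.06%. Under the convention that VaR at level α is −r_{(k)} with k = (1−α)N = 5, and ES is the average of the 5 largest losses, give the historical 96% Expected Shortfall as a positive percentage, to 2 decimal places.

5.16%

The 5 worst returns sum to -25.82%.
ES = −(-25.82%) / 5 = 5.164% ≈ 5.16%.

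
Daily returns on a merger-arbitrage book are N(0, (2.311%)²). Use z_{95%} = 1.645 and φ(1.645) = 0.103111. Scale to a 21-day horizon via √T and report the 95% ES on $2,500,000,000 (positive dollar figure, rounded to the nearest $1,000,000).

σ_{21d} = 2.311% × √21 = 10.590%.
ES multiplier = φ(z)/(1−α) = 0.103111/0.05 = 2.062.
ES = 10.590% × 2.062 = 21.837%; on $2,500,000,000: $545,925,000.

$546,000,000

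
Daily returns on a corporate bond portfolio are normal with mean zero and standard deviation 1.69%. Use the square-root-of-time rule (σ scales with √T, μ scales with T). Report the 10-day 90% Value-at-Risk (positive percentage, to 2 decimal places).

6.85%

At 90%, z = 1.282.
σ_{10d} = 1.69% × √10 = 5.344%.
VaR = 1.282 × 5.344% = 6.851%.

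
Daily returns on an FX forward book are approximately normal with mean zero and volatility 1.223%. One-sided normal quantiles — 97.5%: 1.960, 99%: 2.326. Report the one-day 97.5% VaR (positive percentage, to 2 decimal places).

VaR = z·σ = 1.960 × 1.223% = 2.397%.

2.40%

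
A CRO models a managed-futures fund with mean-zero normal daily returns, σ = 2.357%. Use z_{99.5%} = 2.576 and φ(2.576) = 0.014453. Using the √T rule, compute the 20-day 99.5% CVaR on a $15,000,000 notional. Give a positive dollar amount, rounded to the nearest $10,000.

σ_{20d} = 2.357% × √20 = 10.541%.
ES multiplier = φ(z)/(1−α) = 0.014453/0.005 = 2.891.
ES = 10.541% × 2.891 = 30.474%; on $15,000,000: $4,571,100.

$4,570,000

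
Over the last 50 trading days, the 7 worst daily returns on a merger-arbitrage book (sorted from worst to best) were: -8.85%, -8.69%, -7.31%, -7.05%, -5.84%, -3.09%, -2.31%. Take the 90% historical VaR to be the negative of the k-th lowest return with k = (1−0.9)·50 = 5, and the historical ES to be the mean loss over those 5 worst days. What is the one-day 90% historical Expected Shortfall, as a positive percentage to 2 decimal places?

7.55%

The 5 worst returns sum to -37.74%.
ES = −(-37.74%) / 5 = 7.548% ≈ 7.55%.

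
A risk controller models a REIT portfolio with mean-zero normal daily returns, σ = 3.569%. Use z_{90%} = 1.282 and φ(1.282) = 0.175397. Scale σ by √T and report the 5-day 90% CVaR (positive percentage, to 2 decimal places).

14.00%

σ_{5d} = 3.569% × √5 = 7.981%.
ES multiplier = φ(z)/(1−α) = 0.175397/0.1 = 1.754.
ES = 7.981% × 1.754 = 13.999%.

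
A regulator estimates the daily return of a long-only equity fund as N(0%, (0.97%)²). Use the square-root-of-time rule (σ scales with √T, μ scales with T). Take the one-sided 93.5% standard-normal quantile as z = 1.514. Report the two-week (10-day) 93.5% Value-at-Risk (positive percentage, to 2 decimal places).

4.64%

σ_{10d} = 0.97% × √10 = 3.067%.
VaR = 1.514 × 3.067% = 4.643%.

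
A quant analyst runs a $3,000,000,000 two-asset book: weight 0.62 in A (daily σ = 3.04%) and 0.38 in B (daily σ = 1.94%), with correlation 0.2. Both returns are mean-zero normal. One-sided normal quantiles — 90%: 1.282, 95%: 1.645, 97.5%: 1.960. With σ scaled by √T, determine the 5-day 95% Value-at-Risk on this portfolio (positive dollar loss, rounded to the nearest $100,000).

$238,000,000

σ_p = √(0.62²·3.04² + 0.38²·1.94² + 2·0.2·0.62·0.38·3.04·1.94) = 2.157%.
σ_{5d} = 2.157% × √5 = 4.823%.
VaR = 1.645 × 4.823% = 7.934%; on $3,000,000,000 that is $238,020,000.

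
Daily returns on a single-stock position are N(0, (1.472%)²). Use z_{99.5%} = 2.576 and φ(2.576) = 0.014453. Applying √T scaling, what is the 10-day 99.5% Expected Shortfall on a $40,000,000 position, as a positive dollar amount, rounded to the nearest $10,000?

σ_{10d} = 1.472% × √10 = 4.655%.
ES multiplier = φ(z)/(1−α) = 0.014453/0.005 = 2.891.
ES = 4.655% × 2.891 = 13.458%; on $40,000,000: $5,383,200.

$5,380,000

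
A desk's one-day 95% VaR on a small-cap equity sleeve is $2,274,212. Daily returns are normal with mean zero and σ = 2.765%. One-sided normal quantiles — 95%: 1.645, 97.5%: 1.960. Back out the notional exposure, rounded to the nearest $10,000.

VaR as a fraction of value: z·σ = 1.645 × 2.765% = 4.54842%.
Position = $2,274,212 / 0.0454842 = $49,999,989.

$50,000,000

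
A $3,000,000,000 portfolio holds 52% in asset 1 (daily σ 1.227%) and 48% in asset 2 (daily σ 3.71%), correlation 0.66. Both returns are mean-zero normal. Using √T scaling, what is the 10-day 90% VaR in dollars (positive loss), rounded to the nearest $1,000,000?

$274,000,000

σ_p = √(0.52²·1.227² + 0.48²·3.71² + 2·0.66·0.52·0.48·1.227·3.71) = 2.253%.
σ_{10d} = 2.253% × √10 = 7.125%.
z(90%) = 1.282.
VaR = 1.282 × 7.125% = 9.134%; on $3,000,000,000 that is $274,020,000.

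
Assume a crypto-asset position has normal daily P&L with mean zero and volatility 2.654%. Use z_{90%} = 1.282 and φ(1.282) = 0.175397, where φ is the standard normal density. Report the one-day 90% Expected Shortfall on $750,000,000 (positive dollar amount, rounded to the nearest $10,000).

Tail multiplier: φ(z)/(1−α) = 0.175397 / 0.1 = 1.754.
ES = 2.654% × 1.754 = 4.655%.
On $750,000,000: 0.04655 × $750,000,000 = $34,912,500.

$34,910,000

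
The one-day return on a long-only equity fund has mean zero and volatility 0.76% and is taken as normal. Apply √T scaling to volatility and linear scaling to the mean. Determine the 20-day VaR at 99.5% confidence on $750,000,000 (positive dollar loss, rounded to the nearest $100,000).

$65,700,000

At 99.5%, z = 2.576.
σ_{20d} = 0.76% × √20 = 3.399%.
VaR = 2.576 × 3.399% = 8.756%.
On $750,000,000: 0.08756 × $750,000,000 = $65,670,000.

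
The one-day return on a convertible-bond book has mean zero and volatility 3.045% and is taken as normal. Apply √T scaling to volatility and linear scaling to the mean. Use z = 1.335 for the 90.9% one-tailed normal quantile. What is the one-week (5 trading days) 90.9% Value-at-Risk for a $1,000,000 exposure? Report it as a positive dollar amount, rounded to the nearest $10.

$90,900

σ_{5d} = 3.045% × √5 = 6.809%.
VaR = 1.335 × 6.809% = 9.090%.
On $1,000,000: 0.09090 × $1,000,000 = $90,900.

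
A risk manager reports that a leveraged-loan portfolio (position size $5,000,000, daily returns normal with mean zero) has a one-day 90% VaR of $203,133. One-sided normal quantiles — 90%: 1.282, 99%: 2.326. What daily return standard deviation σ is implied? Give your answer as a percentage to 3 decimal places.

VaR as a fraction: $203,133 / $5,000,000 = 4.063%.
σ = VaR / z = 4.063% / 1.282 = 3.169%.

3.169%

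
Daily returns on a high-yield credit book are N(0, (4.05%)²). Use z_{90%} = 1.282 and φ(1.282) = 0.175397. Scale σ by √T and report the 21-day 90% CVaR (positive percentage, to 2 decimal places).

σ_{21d} = 4.05% × √21 = 18.559%.
ES multiplier = φ(z)/(1−α) = 0.175397/0.1 = 1.754.
ES = 18.559% × 1.754 = 32.552%.

32.55%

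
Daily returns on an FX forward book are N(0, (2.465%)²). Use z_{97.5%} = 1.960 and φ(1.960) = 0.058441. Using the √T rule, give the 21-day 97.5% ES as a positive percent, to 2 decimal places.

σ_{21d} = 2.465% × √21 = 11.296%.
ES multiplier = φ(z)/(1−α) = 0.058441/0.025 = 2.338.
ES = 11.296% × 2.338 = 26.410%.

26.41%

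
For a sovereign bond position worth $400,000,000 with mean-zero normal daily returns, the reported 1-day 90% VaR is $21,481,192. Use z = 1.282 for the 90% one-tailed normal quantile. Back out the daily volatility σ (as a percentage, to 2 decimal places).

VaR as a fraction: $21,481,192 / $400,000,000 = 5.370%.
σ = VaR / z = 5.370% / 1.282 = 4.189%.

4.19%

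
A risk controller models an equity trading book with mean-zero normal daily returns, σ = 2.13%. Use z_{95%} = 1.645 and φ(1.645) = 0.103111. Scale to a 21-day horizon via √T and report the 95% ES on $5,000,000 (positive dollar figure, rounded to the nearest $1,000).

σ_{21d} = 2.13% × √21 = 9.761%.
ES multiplier = φ(z)/(1−α) = 0.103111/0.05 = 2.062.
ES = 9.761% × 2.062 = 20.127%; on $5,000,000: $1,006,350.

$1,006,000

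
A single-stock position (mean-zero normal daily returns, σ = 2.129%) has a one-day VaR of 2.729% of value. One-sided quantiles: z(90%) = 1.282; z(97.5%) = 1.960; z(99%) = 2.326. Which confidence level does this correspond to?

90%

Implied z = VaR/σ = 2.729 / 2.129 = 1.282.
This matches z(90%) = 1.282.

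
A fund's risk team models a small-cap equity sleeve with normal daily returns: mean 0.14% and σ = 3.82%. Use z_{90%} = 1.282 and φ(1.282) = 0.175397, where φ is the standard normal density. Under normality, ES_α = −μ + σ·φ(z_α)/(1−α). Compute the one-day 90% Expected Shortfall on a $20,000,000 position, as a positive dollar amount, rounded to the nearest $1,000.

$1,312,000

Tail multiplier: φ(z)/(1−α) = 0.175397 / 0.1 = 1.754.
ES = −(0.14%) + 3.82% × 1.754 = 6.560%.
On $20,000,000: 0.06560 × $20,000,000 = $1,312,000.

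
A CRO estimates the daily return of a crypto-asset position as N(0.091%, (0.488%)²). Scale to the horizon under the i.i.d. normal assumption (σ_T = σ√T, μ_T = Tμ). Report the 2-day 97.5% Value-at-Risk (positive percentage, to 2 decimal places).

1.17%

At 97.5%, z = 1.960.
σ_{2d} = 0.488% × √2 = 0.690%; μ_{2d} = 2 × 0.091% = 0.182%.
VaR = −(0.182%) + 1.960 × 0.690% = 1.170%.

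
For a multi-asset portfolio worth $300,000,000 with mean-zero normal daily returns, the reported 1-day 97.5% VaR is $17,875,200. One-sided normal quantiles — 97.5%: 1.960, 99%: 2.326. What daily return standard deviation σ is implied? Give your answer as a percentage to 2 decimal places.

VaR as a fraction: $17,875,200 / $300,000,000 = 5.958%.
σ = VaR / z = 5.958% / 1.960 = 3.040%.

3.04%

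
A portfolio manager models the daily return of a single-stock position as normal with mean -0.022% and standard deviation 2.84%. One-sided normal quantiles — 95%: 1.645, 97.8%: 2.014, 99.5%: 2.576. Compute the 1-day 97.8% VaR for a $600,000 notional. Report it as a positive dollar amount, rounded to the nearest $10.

VaR = −μ + z·σ = −(-0.022%) + 2.014 × 2.84% = 5.742%.
On $600,000: 0.05742 × $600,000 = $34,452.

$34,450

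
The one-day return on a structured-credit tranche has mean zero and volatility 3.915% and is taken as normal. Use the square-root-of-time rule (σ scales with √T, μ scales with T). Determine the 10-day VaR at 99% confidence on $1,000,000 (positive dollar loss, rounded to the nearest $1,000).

At 99%, z = 2.326.
σ_{10d} = 3.915% × √10 = 12.380%.
VaR = 2.326 × 12.380% = 28.796%.
On $1,000,000: 0.28796 × $1,000,000 = $287,960.

$288,000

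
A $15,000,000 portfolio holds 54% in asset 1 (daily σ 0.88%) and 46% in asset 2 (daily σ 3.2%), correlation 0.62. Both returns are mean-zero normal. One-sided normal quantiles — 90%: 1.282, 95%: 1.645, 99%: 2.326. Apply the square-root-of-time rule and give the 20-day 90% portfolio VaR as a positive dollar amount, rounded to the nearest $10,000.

$1,550,000

σ_p = √(0.54²·0.88² + 0.46²·3.2² + 2·0.62·0.54·0.46·0.88·3.2) = 1.806%.
σ_{20d} = 1.806% × √20 = 8.077%.
VaR = 1.282 × 8.077% = 10.355%; on $15,000,000 that is $1,553,250.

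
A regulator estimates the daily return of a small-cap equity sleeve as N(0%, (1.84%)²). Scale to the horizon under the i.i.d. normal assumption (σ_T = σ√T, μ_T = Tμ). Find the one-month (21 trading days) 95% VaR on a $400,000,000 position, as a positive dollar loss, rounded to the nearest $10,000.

$55,480,000

At 95%, z = 1.645.
σ_{21d} = 1.84% × √21 = 8.432%.
VaR = 1.645 × 8.432% = 13.871%.
On $400,000,000: 0.13871 × $400,000,000 = $55,484,000.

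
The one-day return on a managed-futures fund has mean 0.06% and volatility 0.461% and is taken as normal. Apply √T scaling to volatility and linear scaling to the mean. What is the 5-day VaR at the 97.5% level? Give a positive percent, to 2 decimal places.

1.72%

At 97.5%, z = 1.960.
σ_{5d} = 0.461% × √5 = 1.031%; μ_{5d} = 5 × 0.06% = 0.300%.
VaR = −(0.300%) + 1.960 × 1.031% = 1.721%.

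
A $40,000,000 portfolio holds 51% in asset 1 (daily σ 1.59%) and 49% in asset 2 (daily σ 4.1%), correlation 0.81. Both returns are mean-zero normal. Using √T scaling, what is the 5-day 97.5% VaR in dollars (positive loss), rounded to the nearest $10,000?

σ_p = √(0.51²·1.59² + 0.49²·4.1² + 2·0.81·0.51·0.49·1.59·4.1) = 2.708%.
σ_{5d} = 2.708% × √5 = 6.055%.
z(97.5%) = 1.960.
VaR = 1.960 × 6.055% = 11.868%; on $40,000,000 that is $4,747,200.

$4,750,000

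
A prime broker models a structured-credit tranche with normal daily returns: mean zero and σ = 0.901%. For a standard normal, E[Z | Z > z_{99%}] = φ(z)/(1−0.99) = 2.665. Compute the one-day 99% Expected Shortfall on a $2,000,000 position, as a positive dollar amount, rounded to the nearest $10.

$48,020

ES = 0.901% × 2.665 = 2.401%.
On $2,000,000: 0.02401 × $2,000,000 = $48,020.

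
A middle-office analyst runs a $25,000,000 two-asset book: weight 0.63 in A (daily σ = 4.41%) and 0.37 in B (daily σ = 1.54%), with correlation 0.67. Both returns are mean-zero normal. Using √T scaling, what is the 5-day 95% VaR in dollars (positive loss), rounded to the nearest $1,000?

σ_p = √(0.63²·4.41² + 0.37²·1.54² + 2·0.67·0.63·0.37·4.41·1.54) = 3.188%.
σ_{5d} = 3.188% × √5 = 7.129%.
z(95%) = 1.645.
VaR = 1.645 × 7.129% = 11.727%; on $25,000,000 that is $2,931,750.

$2,932,000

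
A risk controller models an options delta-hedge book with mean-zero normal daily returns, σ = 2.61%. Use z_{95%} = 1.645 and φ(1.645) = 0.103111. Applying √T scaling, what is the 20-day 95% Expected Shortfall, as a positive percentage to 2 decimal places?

24.07%

σ_{20d} = 2.61% × √20 = 11.672%.
ES multiplier = φ(z)/(1−α) = 0.103111/0.05 = 2.062.
ES = 11.672% × 2.062 = 24.068%.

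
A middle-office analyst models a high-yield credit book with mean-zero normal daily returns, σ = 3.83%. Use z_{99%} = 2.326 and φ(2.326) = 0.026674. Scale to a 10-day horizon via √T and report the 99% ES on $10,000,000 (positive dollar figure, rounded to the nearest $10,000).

$3,230,000

σ_{10d} = 3.83% × √10 = 12.112%.
ES multiplier = φ(z)/(1−α) = 0.026674/0.01 = 2.667.
ES = 12.112% × 2.667 = 32.303%; on $10,000,000: $3,230,300.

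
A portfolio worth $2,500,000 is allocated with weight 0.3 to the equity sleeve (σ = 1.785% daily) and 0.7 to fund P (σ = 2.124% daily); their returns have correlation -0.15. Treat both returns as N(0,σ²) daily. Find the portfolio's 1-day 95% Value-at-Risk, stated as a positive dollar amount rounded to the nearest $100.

$61,800

σ_p² = 0.3²·1.785² + 0.7²·2.124² + 2·-0.15·0.3·0.7·1.785·2.124 = 2.2585 (%²).
σ_p = √2.2585 = 1.503%.
At 95%, z = 1.645.
VaR = 1.645 × 1.503% = 2.472%; on $2,500,000 that is $61,800.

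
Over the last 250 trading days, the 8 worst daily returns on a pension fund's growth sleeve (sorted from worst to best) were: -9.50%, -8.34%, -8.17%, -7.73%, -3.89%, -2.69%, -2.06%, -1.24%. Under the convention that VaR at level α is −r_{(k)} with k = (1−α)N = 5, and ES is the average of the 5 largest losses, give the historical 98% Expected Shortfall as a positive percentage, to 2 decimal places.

The 5 worst returns sum to -37.63%.
ES = −(-37.63%) / 5 = 7.526% ≈ 7.53%.

7.53%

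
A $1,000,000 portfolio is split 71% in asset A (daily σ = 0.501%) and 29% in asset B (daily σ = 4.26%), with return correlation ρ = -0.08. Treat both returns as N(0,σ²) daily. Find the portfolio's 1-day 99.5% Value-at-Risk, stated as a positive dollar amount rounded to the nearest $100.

σ_p² = 0.71²·0.501² + 0.29²·4.26² + 2·-0.08·0.71·0.29·0.501·4.26 = 1.5824 (%²).
σ_p = √1.5824 = 1.258%.
At 99.5%, z = 2.576.
VaR = 2.576 × 1.258% = 3.241%; on $1,000,000 that is $32,410.

$32,400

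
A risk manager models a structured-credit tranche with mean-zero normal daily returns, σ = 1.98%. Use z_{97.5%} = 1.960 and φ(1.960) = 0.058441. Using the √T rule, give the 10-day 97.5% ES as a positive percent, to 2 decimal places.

14.64%

σ_{10d} = 1.98% × √10 = 6.261%.
ES multiplier = φ(z)/(1−α) = 0.058441/0.025 = 2.338.
ES = 6.261% × 2.338 = 14.638%.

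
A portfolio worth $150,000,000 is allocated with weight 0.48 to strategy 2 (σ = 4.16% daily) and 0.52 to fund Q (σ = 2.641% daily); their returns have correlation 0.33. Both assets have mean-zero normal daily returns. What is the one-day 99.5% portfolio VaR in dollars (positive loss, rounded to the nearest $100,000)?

$10,700,000

σ_p² = 0.48²·4.16² + 0.52²·2.641² + 2·0.33·0.48·0.52·4.16·2.641 = 7.6831 (%²).
σ_p = √7.6831 = 2.772%.
At 99.5%, z = 2.576.
VaR = 2.576 × 2.772% = 7.141%; on $150,000,000 that is $10,711,500.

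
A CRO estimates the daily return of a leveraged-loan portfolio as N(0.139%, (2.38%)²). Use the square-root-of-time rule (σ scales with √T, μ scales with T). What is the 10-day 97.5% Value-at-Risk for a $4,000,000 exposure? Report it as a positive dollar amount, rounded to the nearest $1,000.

At 97.5%, z = 1.960.
σ_{10d} = 2.38% × √10 = 7.526%; μ_{10d} = 10 × 0.139% = 1.390%.
VaR = −(1.390%) + 1.960 × 7.526% = 13.361%.
On $4,000,000: 0.13361 × $4,000,000 = $534,440.

$534,000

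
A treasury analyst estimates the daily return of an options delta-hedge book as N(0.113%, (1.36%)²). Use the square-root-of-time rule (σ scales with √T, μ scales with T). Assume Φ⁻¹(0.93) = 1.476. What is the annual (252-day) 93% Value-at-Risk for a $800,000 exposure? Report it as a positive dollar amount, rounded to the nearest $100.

$27,100

σ_{252d} = 1.36% × √252 = 21.589%; μ_{252d} = 252 × 0.113% = 28.476%.
VaR = −(28.476%) + 1.476 × 21.589% = 3.389%.
On $800,000: 0.03389 × $800,000 = $27,112.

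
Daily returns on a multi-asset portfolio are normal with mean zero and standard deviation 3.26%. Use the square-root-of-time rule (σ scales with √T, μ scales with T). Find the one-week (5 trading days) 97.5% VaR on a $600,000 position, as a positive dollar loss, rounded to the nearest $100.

$85,700

At 97.5%, z = 1.960.
σ_{5d} = 3.26% × √5 = 7.290%.
VaR = 1.960 × 7.290% = 14.288%.
On $600,000: 0.14288 × $600,000 = $85,728.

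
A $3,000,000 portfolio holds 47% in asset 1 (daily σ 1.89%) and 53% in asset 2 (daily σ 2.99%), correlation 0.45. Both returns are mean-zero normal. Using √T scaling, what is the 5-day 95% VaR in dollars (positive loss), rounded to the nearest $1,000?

$236,000

σ_p = √(0.47²·1.89² + 0.53²·2.99² + 2·0.45·0.47·0.53·1.89·2.99) = 2.137%.
σ_{5d} = 2.137% × √5 = 4.778%.
z(95%) = 1.645.
VaR = 1.645 × 4.778% = 7.860%; on $3,000,000 that is $235,800.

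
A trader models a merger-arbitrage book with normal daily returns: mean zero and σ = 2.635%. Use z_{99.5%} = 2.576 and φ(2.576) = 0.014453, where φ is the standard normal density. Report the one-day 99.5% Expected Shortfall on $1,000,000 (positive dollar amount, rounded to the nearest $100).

$76,200

Tail multiplier: φ(z)/(1−α) = 0.014453 / 0.005 = 2.891.
ES = 2.635% × 2.891 = 7.618%.
On $1,000,000: 0.07618 × $1,000,000 = $76,180.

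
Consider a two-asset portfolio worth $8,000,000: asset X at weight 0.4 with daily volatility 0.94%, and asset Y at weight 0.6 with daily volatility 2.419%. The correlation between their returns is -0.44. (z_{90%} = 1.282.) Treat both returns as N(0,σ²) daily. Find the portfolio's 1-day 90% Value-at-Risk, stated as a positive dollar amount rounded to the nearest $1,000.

$136,000

σ_p² = 0.4²·0.94² + 0.6²·2.419² + 2·-0.44·0.4·0.6·0.94·2.419 = 1.7677 (%²).
σ_p = √1.7677 = 1.330%.
VaR = 1.282 × 1.330% = 1.705%; on $8,000,000 that is $136,400.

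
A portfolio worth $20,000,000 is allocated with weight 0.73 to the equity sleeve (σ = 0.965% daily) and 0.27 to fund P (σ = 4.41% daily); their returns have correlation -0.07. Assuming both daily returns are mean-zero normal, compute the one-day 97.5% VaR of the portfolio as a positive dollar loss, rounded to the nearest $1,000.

σ_p² = 0.73²·0.965² + 0.27²·4.41² + 2·-0.07·0.73·0.27·0.965·4.41 = 1.7966 (%²).
σ_p = √1.7966 = 1.340%.
At 97.5%, z = 1.960.
VaR = 1.960 × 1.340% = 2.626%; on $20,000,000 that is $525,200.

$525,000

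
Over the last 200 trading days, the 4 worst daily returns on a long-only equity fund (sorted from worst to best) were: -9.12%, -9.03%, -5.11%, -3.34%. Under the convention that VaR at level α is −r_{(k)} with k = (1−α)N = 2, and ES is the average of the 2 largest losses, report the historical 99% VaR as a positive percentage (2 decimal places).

9.03%

k = 2; the 2nd lowest return is -9.03%, so VaR = 9.03%.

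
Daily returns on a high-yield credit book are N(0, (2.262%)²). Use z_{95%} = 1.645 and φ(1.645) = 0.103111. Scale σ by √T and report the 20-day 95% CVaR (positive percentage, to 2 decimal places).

20.86%

σ_{20d} = 2.262% × √20 = 10.116%.
ES multiplier = φ(z)/(1−α) = 0.103111/0.05 = 2.062.
ES = 10.116% × 2.062 = 20.859%.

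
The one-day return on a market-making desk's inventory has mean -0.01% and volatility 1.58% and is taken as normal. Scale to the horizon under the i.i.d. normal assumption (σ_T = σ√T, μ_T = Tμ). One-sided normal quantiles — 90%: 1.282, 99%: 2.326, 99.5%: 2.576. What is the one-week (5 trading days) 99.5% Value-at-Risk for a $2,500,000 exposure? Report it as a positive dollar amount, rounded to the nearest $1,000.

$229,000

σ_{5d} = 1.58% × √5 = 3.533%; μ_{5d} = 5 × -0.01% = -0.050%.
VaR = −(-0.050%) + 2.576 × 3.533% = 9.151%.
On $2,500,000: 0.09151 × $2,500,000 = $228,775.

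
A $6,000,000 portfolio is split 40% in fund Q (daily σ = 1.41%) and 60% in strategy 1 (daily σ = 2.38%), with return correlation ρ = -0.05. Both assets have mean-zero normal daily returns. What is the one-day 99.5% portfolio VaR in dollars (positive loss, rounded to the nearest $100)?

$233,200

σ_p² = 0.4²·1.41² + 0.6²·2.38² + 2·-0.05·0.4·0.6·1.41·2.38 = 2.2767 (%²).
σ_p = √2.2767 = 1.509%.
At 99.5%, z = 2.576.
VaR = 2.576 × 1.509% = 3.887%; on $6,000,000 that is $233,220.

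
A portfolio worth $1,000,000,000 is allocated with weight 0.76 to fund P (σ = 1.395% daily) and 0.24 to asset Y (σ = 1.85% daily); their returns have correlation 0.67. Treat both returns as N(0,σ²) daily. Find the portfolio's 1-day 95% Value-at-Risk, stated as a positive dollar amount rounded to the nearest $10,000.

$22,980,000

σ_p² = 0.76²·1.395² + 0.24²·1.85² + 2·0.67·0.76·0.24·1.395·1.85 = 1.9519 (%²).
σ_p = √1.9519 = 1.397%.
At 95%, z = 1.645.
VaR = 1.645 × 1.397% = 2.298%; on $1,000,000,000 that is $22,980,000.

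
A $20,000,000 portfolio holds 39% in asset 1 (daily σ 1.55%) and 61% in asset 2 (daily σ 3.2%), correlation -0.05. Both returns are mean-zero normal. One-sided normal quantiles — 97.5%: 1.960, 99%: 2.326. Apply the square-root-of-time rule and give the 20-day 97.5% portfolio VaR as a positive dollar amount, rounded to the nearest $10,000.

σ_p = √(0.39²·1.55² + 0.61²·3.2² + 2·-0.05·0.39·0.61·1.55·3.2) = 2.014%.
σ_{20d} = 2.014% × √20 = 9.007%.
VaR = 1.960 × 9.007% = 17.654%; on $20,000,000 that is $3,530,800.

$3,530,000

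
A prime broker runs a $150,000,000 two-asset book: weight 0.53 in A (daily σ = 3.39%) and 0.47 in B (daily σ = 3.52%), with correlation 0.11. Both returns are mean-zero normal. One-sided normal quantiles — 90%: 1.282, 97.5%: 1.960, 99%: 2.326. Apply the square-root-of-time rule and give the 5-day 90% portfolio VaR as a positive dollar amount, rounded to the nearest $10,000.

σ_p = √(0.53²·3.39² + 0.47²·3.52² + 2·0.11·0.53·0.47·3.39·3.52) = 2.573%.
σ_{5d} = 2.573% × √5 = 5.753%.
VaR = 1.282 × 5.753% = 7.375%; on $150,000,000 that is $11,062,500.

$11,060,000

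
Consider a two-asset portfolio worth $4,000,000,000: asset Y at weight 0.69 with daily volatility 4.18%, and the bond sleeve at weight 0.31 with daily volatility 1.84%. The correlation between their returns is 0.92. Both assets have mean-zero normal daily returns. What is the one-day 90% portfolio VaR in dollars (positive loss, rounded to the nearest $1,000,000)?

σ_p² = 0.69²·4.18² + 0.31²·1.84² + 2·0.92·0.69·0.31·4.18·1.84 = 11.6710 (%²).
σ_p = √11.6710 = 3.416%.
At 90%, z = 1.282.
VaR = 1.282 × 3.416% = 4.379%; on $4,000,000,000 that is $175,160,000.

$175,000,000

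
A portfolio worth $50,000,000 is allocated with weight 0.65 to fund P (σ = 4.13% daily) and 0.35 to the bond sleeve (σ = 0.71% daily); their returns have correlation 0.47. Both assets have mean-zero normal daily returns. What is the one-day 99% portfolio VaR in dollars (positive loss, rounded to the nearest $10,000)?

σ_p² = 0.65²·4.13² + 0.35²·0.71² + 2·0.47·0.65·0.35·4.13·0.71 = 7.8954 (%²).
σ_p = √7.8954 = 2.810%.
At 99%, z = 2.326.
VaR = 2.326 × 2.810% = 6.536%; on $50,000,000 that is $3,268,000.

$3,270,000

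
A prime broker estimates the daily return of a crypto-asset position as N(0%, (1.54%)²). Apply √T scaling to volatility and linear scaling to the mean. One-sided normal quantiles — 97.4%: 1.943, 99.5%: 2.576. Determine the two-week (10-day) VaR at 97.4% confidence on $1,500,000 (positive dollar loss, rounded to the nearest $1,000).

σ_{10d} = 1.54% × √10 = 4.870%.
VaR = 1.943 × 4.870% = 9.462%.
On $1,500,000: 0.09462 × $1,500,000 = $141,930.

$142,000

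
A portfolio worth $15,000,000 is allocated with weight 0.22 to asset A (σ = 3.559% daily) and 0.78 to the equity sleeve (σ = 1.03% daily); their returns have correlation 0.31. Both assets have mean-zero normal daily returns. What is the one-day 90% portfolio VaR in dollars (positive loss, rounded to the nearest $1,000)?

σ_p² = 0.22²·3.559² + 0.78²·1.03² + 2·0.31·0.22·0.78·3.559·1.03 = 1.6485 (%²).
σ_p = √1.6485 = 1.284%.
At 90%, z = 1.282.
VaR = 1.282 × 1.284% = 1.646%; on $15,000,000 that is $246,900.

$247,000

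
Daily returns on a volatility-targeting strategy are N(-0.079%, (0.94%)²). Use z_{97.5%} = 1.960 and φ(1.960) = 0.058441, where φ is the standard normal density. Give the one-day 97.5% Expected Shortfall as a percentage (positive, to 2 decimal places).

Tail multiplier: φ(z)/(1−α) = 0.058441 / 0.025 = 2.338.
ES = −(-0.079%) + 0.94% × 2.338 = 2.277%.

2.28%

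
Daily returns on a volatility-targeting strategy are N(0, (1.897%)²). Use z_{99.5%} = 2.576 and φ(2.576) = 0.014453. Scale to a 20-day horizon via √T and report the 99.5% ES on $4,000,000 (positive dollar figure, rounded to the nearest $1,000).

σ_{20d} = 1.897% × √20 = 8.484%.
ES multiplier = φ(z)/(1−α) = 0.014453/0.005 = 2.891.
ES = 8.484% × 2.891 = 24.527%; on $4,000,000: $981,080.

$981,000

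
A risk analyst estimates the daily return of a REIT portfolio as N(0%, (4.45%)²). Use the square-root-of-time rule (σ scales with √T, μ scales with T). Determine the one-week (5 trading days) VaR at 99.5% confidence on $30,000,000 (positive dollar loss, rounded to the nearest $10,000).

At 99.5%, z = 2.576.
σ_{5d} = 4.45% × √5 = 9.951%.
VaR = 2.576 × 9.951% = 25.634%.
On $30,000,000: 0.25634 × $30,000,000 = $7,690,200.

$7,690,000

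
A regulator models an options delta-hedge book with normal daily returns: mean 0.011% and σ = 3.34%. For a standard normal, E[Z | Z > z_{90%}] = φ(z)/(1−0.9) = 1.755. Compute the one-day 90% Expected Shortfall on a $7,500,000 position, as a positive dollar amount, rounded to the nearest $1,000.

$439,000

ES = −(0.011%) + 3.34% × 1.755 = 5.851%.
On $7,500,000: 0.05851 × $7,500,000 = $438,825.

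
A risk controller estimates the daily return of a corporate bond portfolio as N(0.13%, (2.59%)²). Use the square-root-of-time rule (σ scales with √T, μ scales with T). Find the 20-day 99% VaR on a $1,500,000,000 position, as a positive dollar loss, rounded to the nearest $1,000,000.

At 99%, z = 2.326.
σ_{20d} = 2.59% × √20 = 11.583%; μ_{20d} = 20 × 0.13% = 2.600%.
VaR = −(2.600%) + 2.326 × 11.583% = 24.342%.
On $1,500,000,000: 0.24342 × $1,500,000,000 = $365,130,000.

$365,000,000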